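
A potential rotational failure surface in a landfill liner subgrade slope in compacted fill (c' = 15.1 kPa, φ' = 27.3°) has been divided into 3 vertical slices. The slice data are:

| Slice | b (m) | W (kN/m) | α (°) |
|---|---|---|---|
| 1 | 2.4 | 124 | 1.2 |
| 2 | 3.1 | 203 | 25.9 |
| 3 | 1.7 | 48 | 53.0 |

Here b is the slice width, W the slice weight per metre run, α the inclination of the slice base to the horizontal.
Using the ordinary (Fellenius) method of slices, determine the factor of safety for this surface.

FS = 2.35

Ordinary method of slices: FS = Σ[c'·Δl_i + (W_i cosα_i)·tanφ'] / Σ W_i sinα_i, with Δl_i = b_i / cosα_i.
Slice 1: Δl = 2.4/cos1.2° = 2.401 m; N'_1 = 124·cos1.2° = 124.0; c'Δl = 36.25; W sinα = 2.6
Slice 2: Δl = 3.1/cos25.9° = 3.446 m; N'_2 = 203·cos25.9° = 182.6; c'Δl = 52.04; W sinα = 88.7
Slice 3: Δl = 1.7/cos53.0° = 2.825 m; N'_3 = 48·cos53.0° = 28.9; c'Δl = 42.65; W sinα = 38.3
Σc'Δl = 130.9 kN/m; ΣN' = 335.5 kN/m; ΣW sinα = 129.6 kN/m
Resisting = 130.9 + 335.5·tan27.3° = 130.9 + 173.1 = 304.1 kN/m
FS = 304.1 / 129.6 = 2.346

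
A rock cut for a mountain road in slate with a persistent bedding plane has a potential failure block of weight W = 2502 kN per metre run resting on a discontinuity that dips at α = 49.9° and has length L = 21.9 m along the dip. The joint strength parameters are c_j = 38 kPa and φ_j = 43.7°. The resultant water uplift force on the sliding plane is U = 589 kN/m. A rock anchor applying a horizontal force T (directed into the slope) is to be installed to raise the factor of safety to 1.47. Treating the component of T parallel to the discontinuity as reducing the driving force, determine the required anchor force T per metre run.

Resolving forces along and normal to the sliding plane, with the horizontal anchor force T adding T·sinα to the effective normal force and T·cosα acting up the plane against the driving force:
FS = [c_jL + (W cosα − U + T sinα) tanφ_j] / [W sinα − T cosα]
Without the anchor: N' = 1022.6 kN/m, driving T_d = 1913.8 kN/m, resisting R = 38·21.9 + 1022.6·tan43.7° = 1809.4 kN/m, FS = 0.95.
Setting FS = 1.47 and solving for T:
1.47·(1913.8 − T cos49.9°) = 1809.4 + T sin49.9°·tan43.7°
T·(sin49.9°·tan43.7° + 1.47·cos49.9°) = 1.47·1913.8 − 1809.4
T·(0.7649·0.9556 + 1.47·0.6441) = 2813.3 − 1809.4 = 1003.9
T·1.6778 = 1003.9
T = 598.3 kN/m

T = 598 kN/m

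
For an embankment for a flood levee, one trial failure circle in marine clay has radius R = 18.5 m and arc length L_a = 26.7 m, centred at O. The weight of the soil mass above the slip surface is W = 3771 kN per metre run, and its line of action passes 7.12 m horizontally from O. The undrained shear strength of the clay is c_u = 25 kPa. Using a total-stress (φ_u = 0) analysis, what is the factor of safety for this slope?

Taking moments about the centre O, the resisting moment is provided by the undrained shear strength acting along the arc:
M_R = c_u·L_a·R = 25·26.70·18.5 = 12348.8 kN·m/m
M_D = W·d = 3771·7.12 = 26849.5 kN·m/m
FS = M_R / M_D = 12348.8 / 26849.5 = 0.460

FS = 0.46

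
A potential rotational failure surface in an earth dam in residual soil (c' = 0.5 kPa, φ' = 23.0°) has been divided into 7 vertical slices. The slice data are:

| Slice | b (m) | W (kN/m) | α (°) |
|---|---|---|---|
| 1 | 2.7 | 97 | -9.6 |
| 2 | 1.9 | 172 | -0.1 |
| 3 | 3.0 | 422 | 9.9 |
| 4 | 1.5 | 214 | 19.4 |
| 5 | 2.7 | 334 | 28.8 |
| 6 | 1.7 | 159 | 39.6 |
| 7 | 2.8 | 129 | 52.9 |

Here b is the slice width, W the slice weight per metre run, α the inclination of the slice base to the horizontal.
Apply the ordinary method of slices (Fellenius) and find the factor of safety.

FS = 1.21

Ordinary method of slices: FS = Σ[c'·Δl_i + (W_i cosα_i)·tanφ'] / Σ W_i sinα_i, with Δl_i = b_i / cosα_i.
Slice 1: Δl = 2.7/cos(-9.6°) = 2.738 m; N'_1 = 97·cos(-9.6°) = 95.6; c'Δl = 1.37; W sinα = -16.2
Slice 2: Δl = 1.9/cos(-0.1°) = 1.900 m; N'_2 = 172·cos(-0.1°) = 172.0; c'Δl = 0.95; W sinα = -0.3
Slice 3: Δl = 3.0/cos9.9° = 3.045 m; N'_3 = 422·cos9.9° = 415.7; c'Δl = 1.52; W sinα = 72.6
Slice 4: Δl = 1.5/cos19.4° = 1.590 m; N'_4 = 214·cos19.4° = 201.8; c'Δl = 0.80; W sinα = 71.1
Slice 5: Δl = 2.7/cos28.8° = 3.081 m; N'_5 = 334·cos28.8° = 292.7; c'Δl = 1.54; W sinα = 160.9
Slice 6: Δl = 1.7/cos39.6° = 2.206 m; N'_6 = 159·cos39.6° = 122.5; c'Δl = 1.10; W sinα = 101.4
Slice 7: Δl = 2.8/cos52.9° = 4.642 m; N'_7 = 129·cos52.9° = 77.8; c'Δl = 2.32; W sinα = 102.9
Σc'Δl = 9.6 kN/m; ΣN' = 1378.2 kN/m; ΣW sinα = 492.3 kN/m
Resisting = 9.6 + 1378.2·tan23.0° = 9.6 + 585.0 = 594.6 kN/m
FS = 594.6 / 492.3 = 1.208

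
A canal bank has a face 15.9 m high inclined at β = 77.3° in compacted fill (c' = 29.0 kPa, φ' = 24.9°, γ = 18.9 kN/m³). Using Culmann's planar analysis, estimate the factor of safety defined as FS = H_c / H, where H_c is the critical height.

FS = 0.88

H_c = (4c'/γ) · sinβ cosφ' / [1 − cos(β − φ')]
    = (4·29.0/18.9) · sin77.3°·cos24.9° / [1 − cos52.4°]
    = 6.138 · 0.8849 / 0.3899 = 13.93 m
FS = H_c / H = 13.93 / 15.9 = 0.876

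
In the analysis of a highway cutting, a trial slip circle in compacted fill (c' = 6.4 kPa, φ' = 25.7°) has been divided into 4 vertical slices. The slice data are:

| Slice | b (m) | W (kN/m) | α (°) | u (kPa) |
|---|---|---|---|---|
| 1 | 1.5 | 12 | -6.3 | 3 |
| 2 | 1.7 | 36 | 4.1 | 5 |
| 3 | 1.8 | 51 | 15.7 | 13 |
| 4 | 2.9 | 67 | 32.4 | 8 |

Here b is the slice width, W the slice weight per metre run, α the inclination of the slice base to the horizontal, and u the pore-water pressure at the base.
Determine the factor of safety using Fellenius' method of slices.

FS = 1.91

Ordinary method of slices: FS = Σ[c'·Δl_i + (W_i cosα_i − u_i·Δl_i)·tanφ'] / Σ W_i sinα_i, with Δl_i = b_i / cosα_i.
Slice 1: Δl = 1.5/cos(-6.3°) = 1.509 m; N'_1 = 12·cos(-6.3°) − 3·1.509 = 7.4; c'Δl = 9.66; W sinα = -1.3
Slice 2: Δl = 1.7/cos4.1° = 1.704 m; N'_2 = 36·cos4.1° − 5·1.704 = 27.4; c'Δl = 10.91; W sinα = 2.6
Slice 3: Δl = 1.8/cos15.7° = 1.870 m; N'_3 = 51·cos15.7° − 13·1.870 = 24.8; c'Δl = 11.97; W sinα = 13.8
Slice 4: Δl = 2.9/cos32.4° = 3.435 m; N'_4 = 67·cos32.4° − 8·3.435 = 29.1; c'Δl = 21.98; W sinα = 35.9
Σc'Δl = 54.5 kN/m; ΣN' = 88.7 kN/m; ΣW sinα = 51.0 kN/m
Resisting = 54.5 + 88.7·tan25.7° = 54.5 + 42.7 = 97.2 kN/m
FS = 97.2 / 51.0 = 1.907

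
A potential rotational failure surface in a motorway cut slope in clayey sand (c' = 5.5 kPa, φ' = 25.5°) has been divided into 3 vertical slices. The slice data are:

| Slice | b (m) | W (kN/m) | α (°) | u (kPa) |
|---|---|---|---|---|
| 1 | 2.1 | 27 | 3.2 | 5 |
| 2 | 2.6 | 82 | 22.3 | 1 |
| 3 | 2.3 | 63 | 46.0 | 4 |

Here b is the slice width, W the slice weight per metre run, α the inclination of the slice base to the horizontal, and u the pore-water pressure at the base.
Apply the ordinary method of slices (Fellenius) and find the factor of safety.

FS = 1.31

Ordinary method of slices: FS = Σ[c'·Δl_i + (W_i cosα_i − u_i·Δl_i)·tanφ'] / Σ W_i sinα_i, with Δl_i = b_i / cosα_i.
Slice 1: Δl = 2.1/cos3.2° = 2.103 m; N'_1 = 27·cos3.2° − 5·2.103 = 16.4; c'Δl = 11.57; W sinα = 1.5
Slice 2: Δl = 2.6/cos22.3° = 2.810 m; N'_2 = 82·cos22.3° − 1·2.810 = 73.1; c'Δl = 15.46; W sinα = 31.1
Slice 3: Δl = 2.3/cos46.0° = 3.311 m; N'_3 = 63·cos46.0° − 4·3.311 = 30.5; c'Δl = 18.21; W sinα = 45.3
Σc'Δl = 45.2 kN/m; ΣN' = 120.0 kN/m; ΣW sinα = 77.9 kN/m
Resisting = 45.2 + 120.0·tan25.5° = 45.2 + 57.2 = 102.5 kN/m
FS = 102.5 / 77.9 = 1.315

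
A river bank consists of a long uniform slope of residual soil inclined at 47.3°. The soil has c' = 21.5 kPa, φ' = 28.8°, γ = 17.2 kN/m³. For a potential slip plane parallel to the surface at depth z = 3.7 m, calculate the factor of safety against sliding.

FS = 1.19

For an infinite slope with a slip plane parallel to the surface (no pore pressure): FS = [c' + γz cos²β tanφ'] / [γz sinβ cosβ].
γz = 17.2·3.7 = 63.64 kN/m²
Numerator = 21.5 + 63.64·cos²47.3°·tan28.8° = 21.5 + 63.64·0.4599·0.5498 = 37.590 kPa
Denominator = 63.64·sin47.3°·cos47.3° = 63.64·0.7349·0.6782 = 31.718 kPa
FS = 37.590 / 31.718 = 1.185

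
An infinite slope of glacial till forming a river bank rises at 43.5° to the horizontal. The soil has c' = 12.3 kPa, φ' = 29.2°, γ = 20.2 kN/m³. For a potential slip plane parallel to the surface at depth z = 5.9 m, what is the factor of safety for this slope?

For an infinite slope with a slip plane parallel to the surface (no pore pressure): FS = [c' + γz cos²β tanφ'] / [γz sinβ cosβ].
γz = 20.2·5.9 = 119.18 kN/m²
Numerator = 12.3 + 119.18·cos²43.5°·tan29.2° = 12.3 + 119.18·0.5262·0.5589 = 47.347 kPa
Denominator = 119.18·sin43.5°·cos43.5° = 119.18·0.6884·0.7254 = 59.508 kPa
FS = 47.347 / 59.508 = 0.796

FS = 0.80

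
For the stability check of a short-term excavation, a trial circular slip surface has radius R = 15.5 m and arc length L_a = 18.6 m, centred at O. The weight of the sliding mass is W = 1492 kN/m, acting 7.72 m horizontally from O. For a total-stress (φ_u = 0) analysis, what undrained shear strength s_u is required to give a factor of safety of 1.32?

FS = s_u·L_a·R / (W·d), so s_u = FS·W·d / (L_a·R).
s_u = 1.32·1492·7.72 / (18.60·15.5) = 15204.1 / 288.30 = 52.74 kPa

s_u = 52.7 kPa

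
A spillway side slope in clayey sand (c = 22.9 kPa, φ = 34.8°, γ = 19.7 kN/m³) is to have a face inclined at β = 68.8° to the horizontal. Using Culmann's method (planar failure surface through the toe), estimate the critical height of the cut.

Culmann's analysis gives the critical failure plane at α_cr = (β + φ)/2 = (68.8 + 34.8)/2 = 51.8°, and the critical height
H_c = (4c/γ) · sinβ cosφ / [1 − cos(β − φ)]
    = (4·22.9/19.7) · sin68.8°·cos34.8° / [1 − cos(34.0°)]
    = 4.650 · 0.9323·0.8211 / [1 − 0.8290]
    = 4.650 · 0.7656 / 0.1710
    = 20.82 m

H_c = 20.82 m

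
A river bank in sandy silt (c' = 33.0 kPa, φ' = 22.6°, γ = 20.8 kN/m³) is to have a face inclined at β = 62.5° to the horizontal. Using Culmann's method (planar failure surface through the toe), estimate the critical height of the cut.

H_c = 22.32 m

Culmann's analysis gives the critical failure plane at α_cr = (β + φ')/2 = (62.5 + 22.6)/2 = 42.5°, and the critical height
H_c = (4c'/γ) · sinβ cosφ' / [1 − cos(β − φ')]
    = (4·33.0/20.8) · sin62.5°·cos22.6° / [1 − cos(39.9°)]
    = 6.346 · 0.8870·0.9232 / [1 − 0.7672]
    = 6.346 · 0.8189 / 0.2328
    = 22.32 m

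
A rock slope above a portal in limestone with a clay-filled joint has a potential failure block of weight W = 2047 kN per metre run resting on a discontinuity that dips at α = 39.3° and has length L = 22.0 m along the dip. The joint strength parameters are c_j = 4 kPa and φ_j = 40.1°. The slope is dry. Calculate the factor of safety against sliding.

Resolving the block weight along and normal to the plane and applying the Mohr–Coulomb strength on the joint:
N' = W cosα = 2047·cos39.3° = 1584.1 kN/m
Driving force T = W sinα = 2047·sin39.3° = 1296.5 kN/m
Resisting force R = c_j·L + N'·tanφ_j = 4·22.0 + 1584.1·tan40.1° = 88.0 + 1333.9 = 1421.9 kN/m
FS = R / T = 1421.9 / 1296.5 = 1.097

FS = 1.10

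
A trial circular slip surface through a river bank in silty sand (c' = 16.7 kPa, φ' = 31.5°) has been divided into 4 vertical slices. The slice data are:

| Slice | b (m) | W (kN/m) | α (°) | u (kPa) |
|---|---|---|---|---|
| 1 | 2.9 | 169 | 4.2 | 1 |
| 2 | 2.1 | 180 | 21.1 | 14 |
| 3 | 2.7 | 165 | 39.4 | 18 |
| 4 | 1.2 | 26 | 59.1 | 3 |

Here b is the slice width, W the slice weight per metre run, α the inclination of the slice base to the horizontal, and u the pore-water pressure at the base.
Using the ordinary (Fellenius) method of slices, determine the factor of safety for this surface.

FS = 2.02

Ordinary method of slices: FS = Σ[c'·Δl_i + (W_i cosα_i − u_i·Δl_i)·tanφ'] / Σ W_i sinα_i, with Δl_i = b_i / cosα_i.
Slice 1: Δl = 2.9/cos4.2° = 2.908 m; N'_1 = 169·cos4.2° − 1·2.908 = 165.6; c'Δl = 48.56; W sinα = 12.4
Slice 2: Δl = 2.1/cos21.1° = 2.251 m; N'_2 = 180·cos21.1° − 14·2.251 = 136.4; c'Δl = 37.59; W sinα = 64.8
Slice 3: Δl = 2.7/cos39.4° = 3.494 m; N'_3 = 165·cos39.4° − 18·3.494 = 64.6; c'Δl = 58.35; W sinα = 104.7
Slice 4: Δl = 1.2/cos59.1° = 2.337 m; N'_4 = 26·cos59.1° − 3·2.337 = 6.3; c'Δl = 39.02; W sinα = 22.3
Σc'Δl = 183.5 kN/m; ΣN' = 373.0 kN/m; ΣW sinα = 204.2 kN/m
Resisting = 183.5 + 373.0·tan31.5° = 183.5 + 228.6 = 412.1 kN/m
FS = 412.1 / 204.2 = 2.018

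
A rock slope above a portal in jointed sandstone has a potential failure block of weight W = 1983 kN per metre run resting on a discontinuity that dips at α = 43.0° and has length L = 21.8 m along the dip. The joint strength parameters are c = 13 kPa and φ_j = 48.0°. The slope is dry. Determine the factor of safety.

FS = 1.40

Resolving the block weight along and normal to the plane and applying the Mohr–Coulomb strength on the joint:
N' = W cosα = 1983·cos43.0° = 1450.3 kN/m
Driving force T = W sinα = 1983·sin43.0° = 1352.4 kN/m
Resisting force R = c·L + N'·tanφ_j = 13·21.8 + 1450.3·tan48.0° = 283.4 + 1610.7 = 1894.1 kN/m
FS = R / T = 1894.1 / 1352.4 = 1.401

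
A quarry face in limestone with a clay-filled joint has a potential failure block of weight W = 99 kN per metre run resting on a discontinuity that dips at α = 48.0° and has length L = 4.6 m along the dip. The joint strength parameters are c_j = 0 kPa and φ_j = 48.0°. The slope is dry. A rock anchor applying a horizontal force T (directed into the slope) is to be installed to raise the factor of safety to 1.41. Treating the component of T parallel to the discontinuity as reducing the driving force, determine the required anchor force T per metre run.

Resolving forces along and normal to the sliding plane, with the horizontal anchor force T adding T·sinα to the effective normal force and T·cosα acting up the plane against the driving force:
FS = [c_jL + (W cosα + T sinα) tanφ_j] / [W sinα − T cosα]
Without the anchor: N' = 66.2 kN/m, driving T_d = 73.6 kN/m, resisting R = 0·4.6 + 66.2·tan48.0° = 73.6 kN/m, FS = 1.00.
Setting FS = 1.41 and solving for T:
1.41·(73.6 − T cos48.0°) = 73.6 + T sin48.0°·tan48.0°
T·(sin48.0°·tan48.0° + 1.41·cos48.0°) = 1.41·73.6 − 73.6
T·(0.7431·1.1106 + 1.41·0.6691) = 103.7 − 73.6 = 30.2
T·1.7688 = 30.2
T = 17.1 kN/m

T = 17 kN/m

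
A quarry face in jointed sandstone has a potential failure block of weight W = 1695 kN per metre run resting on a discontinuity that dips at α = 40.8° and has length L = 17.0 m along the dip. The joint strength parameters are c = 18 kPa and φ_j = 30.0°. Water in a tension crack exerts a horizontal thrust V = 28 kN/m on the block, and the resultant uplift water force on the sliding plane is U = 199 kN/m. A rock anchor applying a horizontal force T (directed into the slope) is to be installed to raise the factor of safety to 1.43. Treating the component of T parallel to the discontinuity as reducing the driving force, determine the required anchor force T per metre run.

Resolving forces along and normal to the sliding plane, with the horizontal anchor force T adding T·sinα to the effective normal force and T·cosα acting up the plane against the driving force:
FS = [cL + (W cosα − U − V sinα + T sinα) tanφ_j] / [W sinα + V cosα − T cosα]
Without the anchor: N' = 1065.8 kN/m, driving T_d = 1128.7 kN/m, resisting R = 18·17.0 + 1065.8·tan30.0° = 921.3 kN/m, FS = 0.82.
Setting FS = 1.43 and solving for T:
1.43·(1128.7 − T cos40.8°) = 921.3 + T sin40.8°·tan30.0°
T·(sin40.8°·tan30.0° + 1.43·cos40.8°) = 1.43·1128.7 − 921.3
T·(0.6534·0.5774 + 1.43·0.7570) = 1614.1 − 921.3 = 692.8
T·1.4598 = 692.8
T = 474.6 kN/m

T = 475 kN/m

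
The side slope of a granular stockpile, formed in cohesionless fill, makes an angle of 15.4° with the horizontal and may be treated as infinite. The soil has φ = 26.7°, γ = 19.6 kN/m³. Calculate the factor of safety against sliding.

FS = 1.83

For a dry cohesionless infinite slope the factor of safety is FS = tanφ / tanβ.
FS = tan26.7° / tan15.4° = 0.5029 / 0.2754 = 1.826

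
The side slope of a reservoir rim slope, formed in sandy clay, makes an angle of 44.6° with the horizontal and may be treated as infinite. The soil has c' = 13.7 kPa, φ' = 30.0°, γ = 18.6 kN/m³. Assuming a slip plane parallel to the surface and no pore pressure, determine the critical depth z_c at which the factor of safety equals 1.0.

z_c = 3.55 m

Setting FS = 1.00 in FS = [c' + γz cos²β tanφ'] / [γz sinβ cosβ] and solving for z:
z = c' / [γ cosβ (FS·sinβ − cosβ·tanφ')]
  = 13.7 / [18.6·cos44.6°·(1.00·sin44.6° − cos44.6°·tan30.0°)]
  = 13.7 / [18.6·0.7120·(1.00·0.7022 − 0.7120·0.5774)]
  = 13.7 / 3.8548 = 3.554 m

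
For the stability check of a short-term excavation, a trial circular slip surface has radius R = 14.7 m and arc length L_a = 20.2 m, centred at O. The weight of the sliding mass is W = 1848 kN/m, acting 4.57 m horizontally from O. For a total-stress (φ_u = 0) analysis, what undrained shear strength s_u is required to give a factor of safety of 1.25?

s_u = 35.6 kPa

FS = s_u·L_a·R / (W·d), so s_u = FS·W·d / (L_a·R).
s_u = 1.25·1848·4.57 / (20.20·14.7) = 10556.7 / 296.94 = 35.55 kPa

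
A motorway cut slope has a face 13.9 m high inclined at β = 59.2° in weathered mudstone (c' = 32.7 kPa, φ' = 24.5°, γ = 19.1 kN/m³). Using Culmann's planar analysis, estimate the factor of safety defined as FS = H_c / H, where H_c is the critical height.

FS = 2.17

H_c = (4c'/γ) · sinβ cosφ' / [1 − cos(β − φ')]
    = (4·32.7/19.1) · sin59.2°·cos24.5° / [1 − cos34.7°]
    = 6.848 · 0.7816 / 0.1779 = 30.10 m
FS = H_c / H = 30.10 / 13.9 = 2.165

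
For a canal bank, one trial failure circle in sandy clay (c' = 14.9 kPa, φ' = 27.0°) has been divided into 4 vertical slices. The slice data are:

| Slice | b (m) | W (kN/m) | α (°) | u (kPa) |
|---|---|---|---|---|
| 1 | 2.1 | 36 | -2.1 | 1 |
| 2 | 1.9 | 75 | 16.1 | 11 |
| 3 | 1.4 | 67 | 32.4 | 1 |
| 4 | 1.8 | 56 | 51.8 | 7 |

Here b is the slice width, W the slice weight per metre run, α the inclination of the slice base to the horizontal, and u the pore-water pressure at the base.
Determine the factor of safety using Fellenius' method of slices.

FS = 2.08

Ordinary method of slices: FS = Σ[c'·Δl_i + (W_i cosα_i − u_i·Δl_i)·tanφ'] / Σ W_i sinα_i, with Δl_i = b_i / cosα_i.
Slice 1: Δl = 2.1/cos(-2.1°) = 2.101 m; N'_1 = 36·cos(-2.1°) − 1·2.101 = 33.9; c'Δl = 31.31; W sinα = -1.3
Slice 2: Δl = 1.9/cos16.1° = 1.978 m; N'_2 = 75·cos16.1° − 11·1.978 = 50.3; c'Δl = 29.47; W sinα = 20.8
Slice 3: Δl = 1.4/cos32.4° = 1.658 m; N'_3 = 67·cos32.4° − 1·1.658 = 54.9; c'Δl = 24.71; W sinα = 35.9
Slice 4: Δl = 1.8/cos51.8° = 2.911 m; N'_4 = 56·cos51.8° − 7·2.911 = 14.3; c'Δl = 43.37; W sinα = 44.0
Σc'Δl = 128.9 kN/m; ΣN' = 153.3 kN/m; ΣW sinα = 99.4 kN/m
Resisting = 128.9 + 153.3·tan27.0° = 128.9 + 78.1 = 207.0 kN/m
FS = 207.0 / 99.4 = 2.083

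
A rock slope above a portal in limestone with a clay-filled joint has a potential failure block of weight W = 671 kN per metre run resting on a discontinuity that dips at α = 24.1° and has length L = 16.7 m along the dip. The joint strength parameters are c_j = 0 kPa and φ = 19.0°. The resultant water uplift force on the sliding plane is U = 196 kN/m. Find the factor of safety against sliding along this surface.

Resolving the block weight along and normal to the plane and applying the Mohr–Coulomb strength on the joint:
N' = W cosα − U = 671·cos24.1° − 196 = 416.5 kN/m
Driving force T = W sinα = 671·sin24.1° = 274.0 kN/m
Resisting force R = c_j·L + N'·tanφ = 0·16.7 + 416.5·tan19.0° = 0.0 + 143.4 = 143.4 kN/m
FS = R / T = 143.4 / 274.0 = 0.523

FS = 0.52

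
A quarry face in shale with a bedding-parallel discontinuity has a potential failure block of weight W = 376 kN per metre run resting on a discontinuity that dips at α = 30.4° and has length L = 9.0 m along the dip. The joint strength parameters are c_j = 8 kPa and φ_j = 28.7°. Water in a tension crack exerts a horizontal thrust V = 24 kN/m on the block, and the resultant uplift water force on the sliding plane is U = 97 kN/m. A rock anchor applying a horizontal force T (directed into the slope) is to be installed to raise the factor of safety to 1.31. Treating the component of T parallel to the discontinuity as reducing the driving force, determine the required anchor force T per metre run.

Resolving forces along and normal to the sliding plane, with the horizontal anchor force T adding T·sinα to the effective normal force and T·cosα acting up the plane against the driving force:
FS = [c_jL + (W cosα − U − V sinα + T sinα) tanφ_j] / [W sinα + V cosα − T cosα]
Without the anchor: N' = 215.2 kN/m, driving T_d = 211.0 kN/m, resisting R = 8·9.0 + 215.2·tan28.7° = 189.8 kN/m, FS = 0.90.
Setting FS = 1.31 and solving for T:
1.31·(211.0 − T cos30.4°) = 189.8 + T sin30.4°·tan28.7°
T·(sin30.4°·tan28.7° + 1.31·cos30.4°) = 1.31·211.0 − 189.8
T·(0.5060·0.5475 + 1.31·0.8625) = 276.4 − 189.8 = 86.6
T·1.4069 = 86.6
T = 61.5 kN/m

T = 62 kN/m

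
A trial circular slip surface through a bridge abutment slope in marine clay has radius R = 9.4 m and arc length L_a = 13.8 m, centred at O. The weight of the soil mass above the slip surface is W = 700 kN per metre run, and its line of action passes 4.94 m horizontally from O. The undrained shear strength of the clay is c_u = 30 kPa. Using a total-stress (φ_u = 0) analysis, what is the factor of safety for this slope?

FS = 1.13

Taking moments about the centre O, the resisting moment is provided by the undrained shear strength acting along the arc:
M_R = c_u·L_a·R = 30·13.80·9.4 = 3891.6 kN·m/m
M_D = W·d = 700·4.94 = 3458.0 kN·m/m
FS = M_R / M_D = 3891.6 / 3458.0 = 1.125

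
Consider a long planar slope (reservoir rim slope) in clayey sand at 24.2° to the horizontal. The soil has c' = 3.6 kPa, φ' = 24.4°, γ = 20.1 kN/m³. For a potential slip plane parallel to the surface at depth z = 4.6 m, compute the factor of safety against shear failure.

FS = 1.11

For an infinite slope with a slip plane parallel to the surface (no pore pressure): FS = [c' + γz cos²β tanφ'] / [γz sinβ cosβ].
γz = 20.1·4.6 = 92.46 kN/m²
Numerator = 3.6 + 92.46·cos²24.2°·tan24.4° = 3.6 + 92.46·0.8320·0.4536 = 38.494 kPa
Denominator = 92.46·sin24.2°·cos24.2° = 92.46·0.4099·0.9121 = 34.571 kPa
FS = 38.494 / 34.571 = 1.113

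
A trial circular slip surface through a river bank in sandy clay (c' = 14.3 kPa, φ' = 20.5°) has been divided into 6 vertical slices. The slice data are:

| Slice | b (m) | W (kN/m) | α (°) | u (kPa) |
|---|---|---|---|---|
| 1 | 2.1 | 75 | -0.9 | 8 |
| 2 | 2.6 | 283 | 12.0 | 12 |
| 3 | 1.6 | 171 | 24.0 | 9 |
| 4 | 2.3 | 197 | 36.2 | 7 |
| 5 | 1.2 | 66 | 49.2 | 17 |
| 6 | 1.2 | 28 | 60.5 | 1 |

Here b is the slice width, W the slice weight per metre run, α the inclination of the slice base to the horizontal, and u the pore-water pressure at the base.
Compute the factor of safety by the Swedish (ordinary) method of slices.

FS = 1.33

Ordinary method of slices: FS = Σ[c'·Δl_i + (W_i cosα_i − u_i·Δl_i)·tanφ'] / Σ W_i sinα_i, with Δl_i = b_i / cosα_i.
Slice 1: Δl = 2.1/cos(-0.9°) = 2.100 m; N'_1 = 75·cos(-0.9°) − 8·2.100 = 58.2; c'Δl = 30.03; W sinα = -1.2
Slice 2: Δl = 2.6/cos12.0° = 2.658 m; N'_2 = 283·cos12.0° − 12·2.658 = 244.9; c'Δl = 38.01; W sinα = 58.8
Slice 3: Δl = 1.6/cos24.0° = 1.751 m; N'_3 = 171·cos24.0° − 9·1.751 = 140.5; c'Δl = 25.05; W sinα = 69.6
Slice 4: Δl = 2.3/cos36.2° = 2.850 m; N'_4 = 197·cos36.2° − 7·2.850 = 139.0; c'Δl = 40.76; W sinα = 116.3
Slice 5: Δl = 1.2/cos49.2° = 1.836 m; N'_5 = 66·cos49.2° − 17·1.836 = 11.9; c'Δl = 26.26; W sinα = 50.0
Slice 6: Δl = 1.2/cos60.5° = 2.437 m; N'_6 = 28·cos60.5° − 1·2.437 = 11.4; c'Δl = 34.85; W sinα = 24.4
Σc'Δl = 195.0 kN/m; ΣN' = 605.8 kN/m; ΣW sinα = 317.9 kN/m
Resisting = 195.0 + 605.8·tan20.5° = 195.0 + 226.5 = 421.5 kN/m
FS = 421.5 / 317.9 = 1.326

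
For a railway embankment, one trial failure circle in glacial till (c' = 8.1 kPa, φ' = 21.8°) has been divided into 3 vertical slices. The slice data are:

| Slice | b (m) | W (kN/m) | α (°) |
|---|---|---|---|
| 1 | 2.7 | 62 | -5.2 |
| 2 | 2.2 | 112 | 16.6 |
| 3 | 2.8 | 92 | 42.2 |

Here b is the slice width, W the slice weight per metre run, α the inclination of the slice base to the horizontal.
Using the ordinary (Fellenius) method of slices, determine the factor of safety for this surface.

FS = 1.88

Ordinary method of slices: FS = Σ[c'·Δl_i + (W_i cosα_i)·tanφ'] / Σ W_i sinα_i, with Δl_i = b_i / cosα_i.
Slice 1: Δl = 2.7/cos(-5.2°) = 2.711 m; N'_1 = 62·cos(-5.2°) = 61.7; c'Δl = 21.96; W sinα = -5.6
Slice 2: Δl = 2.2/cos16.6° = 2.296 m; N'_2 = 112·cos16.6° = 107.3; c'Δl = 18.59; W sinα = 32.0
Slice 3: Δl = 2.8/cos42.2° = 3.780 m; N'_3 = 92·cos42.2° = 68.2; c'Δl = 30.62; W sinα = 61.8
Σc'Δl = 71.2 kN/m; ΣN' = 237.2 kN/m; ΣW sinα = 88.2 kN/m
Resisting = 71.2 + 237.2·tan21.8° = 71.2 + 94.9 = 166.1 kN/m
FS = 166.1 / 88.2 = 1.883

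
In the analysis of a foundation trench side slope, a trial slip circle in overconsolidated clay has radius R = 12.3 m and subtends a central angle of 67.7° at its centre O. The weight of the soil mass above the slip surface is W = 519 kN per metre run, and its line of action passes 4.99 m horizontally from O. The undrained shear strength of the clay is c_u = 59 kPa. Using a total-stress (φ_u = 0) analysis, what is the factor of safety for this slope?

FS = 4.07

Taking moments about the centre O, the resisting moment is provided by the undrained shear strength acting along the arc:
Arc length L_a = R·θ = 12.3·(67.7°·π/180) = 12.3·1.1816 = 14.53 m
M_R = c_u·L_a·R = 59·14.53·12.3 = 10547.0 kN·m/m
M_D = W·d = 519·4.99 = 2589.8 kN·m/m
FS = M_R / M_D = 10547.0 / 2589.8 = 4.072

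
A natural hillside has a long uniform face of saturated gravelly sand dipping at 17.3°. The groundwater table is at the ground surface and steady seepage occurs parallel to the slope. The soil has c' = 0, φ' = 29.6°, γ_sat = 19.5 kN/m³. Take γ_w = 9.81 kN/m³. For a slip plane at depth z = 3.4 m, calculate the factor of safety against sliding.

With seepage parallel to the slope and the water table at the surface, the effective normal stress on the slip plane uses the buoyant unit weight γ' = γ_sat − γ_w while the driving shear stress uses γ_sat:
FS = [c' + γ' z cos²β tanφ'] / [γ_sat z sinβ cosβ]
(For c' = 0 this reduces to FS = (γ'/γ_sat)·tanφ'/tanβ.)
γ' = 19.5 − 9.81 = 9.69 kN/m³
Numerator = 0.0 + 9.69·3.4·cos²17.3°·tan29.6° = 0.0 + 9.69·3.4·0.9116·0.5681 = 17.061 kPa
Denominator = 19.5·3.4·sin17.3°·cos17.3° = 19.5·3.4·0.2974·0.9548 = 18.824 kPa
FS = 17.061 / 18.824 = 0.906

FS = 0.91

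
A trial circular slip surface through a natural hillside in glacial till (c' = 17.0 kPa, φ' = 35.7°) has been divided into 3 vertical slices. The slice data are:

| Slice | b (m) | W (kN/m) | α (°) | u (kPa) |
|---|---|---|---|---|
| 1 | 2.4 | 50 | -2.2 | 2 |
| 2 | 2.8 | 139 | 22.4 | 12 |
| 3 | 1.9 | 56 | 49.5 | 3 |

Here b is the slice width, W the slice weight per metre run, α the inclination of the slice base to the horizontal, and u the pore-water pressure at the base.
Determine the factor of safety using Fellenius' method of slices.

Ordinary method of slices: FS = Σ[c'·Δl_i + (W_i cosα_i − u_i·Δl_i)·tanφ'] / Σ W_i sinα_i, with Δl_i = b_i / cosα_i.
Slice 1: Δl = 2.4/cos(-2.2°) = 2.402 m; N'_1 = 50·cos(-2.2°) − 2·2.402 = 45.2; c'Δl = 40.83; W sinα = -1.9
Slice 2: Δl = 2.8/cos22.4° = 3.029 m; N'_2 = 139·cos22.4° − 12·3.029 = 92.2; c'Δl = 51.48; W sinα = 53.0
Slice 3: Δl = 1.9/cos49.5° = 2.926 m; N'_3 = 56·cos49.5° − 3·2.926 = 27.6; c'Δl = 49.73; W sinα = 42.6
Σc'Δl = 142.0 kN/m; ΣN' = 164.9 kN/m; ΣW sinα = 93.6 kN/m
Resisting = 142.0 + 164.9·tan35.7° = 142.0 + 118.5 = 260.6 kN/m
FS = 260.6 / 93.6 = 2.783

FS = 2.78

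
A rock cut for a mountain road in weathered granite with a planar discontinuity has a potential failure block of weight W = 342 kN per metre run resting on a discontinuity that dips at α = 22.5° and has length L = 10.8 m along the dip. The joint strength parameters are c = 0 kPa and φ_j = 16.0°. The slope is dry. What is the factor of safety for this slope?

FS = 0.69

Resolving the block weight along and normal to the plane and applying the Mohr–Coulomb strength on the joint:
N' = W cosα = 342·cos22.5° = 316.0 kN/m
Driving force T = W sinα = 342·sin22.5° = 130.9 kN/m
Resisting force R = c·L + N'·tanφ_j = 0·10.8 + 316.0·tan16.0° = 0.0 + 90.6 = 90.6 kN/m
FS = R / T = 90.6 / 130.9 = 0.692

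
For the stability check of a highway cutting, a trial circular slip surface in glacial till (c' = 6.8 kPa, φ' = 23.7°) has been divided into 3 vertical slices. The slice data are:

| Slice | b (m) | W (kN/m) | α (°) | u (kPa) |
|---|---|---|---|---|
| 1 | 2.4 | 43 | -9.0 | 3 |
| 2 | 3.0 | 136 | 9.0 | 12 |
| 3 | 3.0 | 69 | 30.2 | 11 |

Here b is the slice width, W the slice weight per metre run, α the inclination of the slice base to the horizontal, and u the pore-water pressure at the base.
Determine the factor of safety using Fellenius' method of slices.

FS = 2.61

Ordinary method of slices: FS = Σ[c'·Δl_i + (W_i cosα_i − u_i·Δl_i)·tanφ'] / Σ W_i sinα_i, with Δl_i = b_i / cosα_i.
Slice 1: Δl = 2.4/cos(-9.0°) = 2.430 m; N'_1 = 43·cos(-9.0°) − 3·2.430 = 35.2; c'Δl = 16.52; W sinα = -6.7
Slice 2: Δl = 3.0/cos9.0° = 3.037 m; N'_2 = 136·cos9.0° − 12·3.037 = 97.9; c'Δl = 20.65; W sinα = 21.3
Slice 3: Δl = 3.0/cos30.2° = 3.471 m; N'_3 = 69·cos30.2° − 11·3.471 = 21.5; c'Δl = 23.60; W sinα = 34.7
Σc'Δl = 60.8 kN/m; ΣN' = 154.5 kN/m; ΣW sinα = 49.3 kN/m
Resisting = 60.8 + 154.5·tan23.7° = 60.8 + 67.8 = 128.6 kN/m
FS = 128.6 / 49.3 = 2.611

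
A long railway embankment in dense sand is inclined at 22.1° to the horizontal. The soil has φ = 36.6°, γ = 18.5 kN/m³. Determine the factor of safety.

For a dry cohesionless infinite slope the factor of safety is FS = tanφ / tanβ.
FS = tan36.6° / tan22.1° = 0.7427 / 0.4061 = 1.829

FS = 1.83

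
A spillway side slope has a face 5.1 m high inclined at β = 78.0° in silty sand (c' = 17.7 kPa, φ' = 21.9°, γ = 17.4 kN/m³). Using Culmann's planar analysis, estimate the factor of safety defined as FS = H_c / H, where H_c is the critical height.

FS = 1.64

H_c = (4c'/γ) · sinβ cosφ' / [1 − cos(β − φ')]
    = (4·17.7/17.4) · sin78.0°·cos21.9° / [1 − cos56.1°]
    = 4.069 · 0.9076 / 0.4423 = 8.35 m
FS = H_c / H = 8.35 / 5.1 = 1.637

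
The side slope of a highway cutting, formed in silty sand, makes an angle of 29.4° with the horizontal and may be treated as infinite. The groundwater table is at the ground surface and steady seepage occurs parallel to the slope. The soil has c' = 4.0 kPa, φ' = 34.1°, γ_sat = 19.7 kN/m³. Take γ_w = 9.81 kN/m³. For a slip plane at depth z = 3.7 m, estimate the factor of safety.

With seepage parallel to the slope and the water table at the surface, the effective normal stress on the slip plane uses the buoyant unit weight γ' = γ_sat − γ_w while the driving shear stress uses γ_sat:
FS = [c' + γ' z cos²β tanφ'] / [γ_sat z sinβ cosβ]
γ' = 19.7 − 9.81 = 9.89 kN/m³
Numerator = 4.0 + 9.89·3.7·cos²29.4°·tan34.1° = 4.0 + 9.89·3.7·0.7590·0.6771 = 22.805 kPa
Denominator = 19.7·3.7·sin29.4°·cos29.4° = 19.7·3.7·0.4909·0.8712 = 31.174 kPa
FS = 22.805 / 31.174 = 0.732

FS = 0.73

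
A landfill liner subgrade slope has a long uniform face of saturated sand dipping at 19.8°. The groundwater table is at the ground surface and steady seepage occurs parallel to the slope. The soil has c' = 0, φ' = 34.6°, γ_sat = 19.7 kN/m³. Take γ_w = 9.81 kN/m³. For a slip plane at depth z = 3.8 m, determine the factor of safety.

With seepage parallel to the slope and the water table at the surface, the effective normal stress on the slip plane uses the buoyant unit weight γ' = γ_sat − γ_w while the driving shear stress uses γ_sat:
FS = [c' + γ' z cos²β tanφ'] / [γ_sat z sinβ cosβ]
(For c' = 0 this reduces to FS = (γ'/γ_sat)·tanφ'/tanβ.)
γ' = 19.7 − 9.81 = 9.89 kN/m³
Numerator = 0.0 + 9.89·3.8·cos²19.8°·tan34.6° = 0.0 + 9.89·3.8·0.8853·0.6899 = 22.951 kPa
Denominator = 19.7·3.8·sin19.8°·cos19.8° = 19.7·3.8·0.3387·0.9409 = 23.859 kPa
FS = 22.951 / 23.859 = 0.962

FS = 0.96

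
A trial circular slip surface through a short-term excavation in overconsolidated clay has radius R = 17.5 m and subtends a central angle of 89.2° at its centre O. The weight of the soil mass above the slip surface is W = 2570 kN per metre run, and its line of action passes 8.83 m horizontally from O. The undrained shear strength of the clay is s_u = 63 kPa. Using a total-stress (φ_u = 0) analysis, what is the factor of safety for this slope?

FS = 1.32

Taking moments about the centre O, the resisting moment is provided by the undrained shear strength acting along the arc:
Arc length L_a = R·θ = 17.5·(89.2°·π/180) = 17.5·1.5568 = 27.24 m
M_R = s_u·L_a·R = 63·27.24·17.5 = 30037.2 kN·m/m
M_D = W·d = 2570·8.83 = 22693.1 kN·m/m
FS = M_R / M_D = 30037.2 / 22693.1 = 1.324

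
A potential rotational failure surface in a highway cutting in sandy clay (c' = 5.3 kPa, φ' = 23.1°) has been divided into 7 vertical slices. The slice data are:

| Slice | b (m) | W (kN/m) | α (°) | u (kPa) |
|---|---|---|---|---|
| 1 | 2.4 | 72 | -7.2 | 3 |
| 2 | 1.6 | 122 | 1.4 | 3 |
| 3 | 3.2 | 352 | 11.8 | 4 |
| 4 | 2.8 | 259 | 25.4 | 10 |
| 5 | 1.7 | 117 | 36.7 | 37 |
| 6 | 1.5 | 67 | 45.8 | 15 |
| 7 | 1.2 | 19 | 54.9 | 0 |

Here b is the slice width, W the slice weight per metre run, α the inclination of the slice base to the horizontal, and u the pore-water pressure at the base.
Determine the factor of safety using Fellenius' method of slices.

FS = 1.32

Ordinary method of slices: FS = Σ[c'·Δl_i + (W_i cosα_i − u_i·Δl_i)·tanφ'] / Σ W_i sinα_i, with Δl_i = b_i / cosα_i.
Slice 1: Δl = 2.4/cos(-7.2°) = 2.419 m; N'_1 = 72·cos(-7.2°) − 3·2.419 = 64.2; c'Δl = 12.82; W sinα = -9.0
Slice 2: Δl = 1.6/cos1.4° = 1.600 m; N'_2 = 122·cos1.4° − 3·1.600 = 117.2; c'Δl = 8.48; W sinα = 3.0
Slice 3: Δl = 3.2/cos11.8° = 3.269 m; N'_3 = 352·cos11.8° − 4·3.269 = 331.5; c'Δl = 17.33; W sinα = 72.0
Slice 4: Δl = 2.8/cos25.4° = 3.100 m; N'_4 = 259·cos25.4° − 10·3.100 = 203.0; c'Δl = 16.43; W sinα = 111.1
Slice 5: Δl = 1.7/cos36.7° = 2.120 m; N'_5 = 117·cos36.7° − 37·2.120 = 15.4; c'Δl = 11.24; W sinα = 69.9
Slice 6: Δl = 1.5/cos45.8° = 2.152 m; N'_6 = 67·cos45.8° − 15·2.152 = 14.4; c'Δl = 11.40; W sinα = 48.0
Slice 7: Δl = 1.2/cos54.9° = 2.087 m; N'_7 = 19·cos54.9° − 0·2.087 = 10.9; c'Δl = 11.06; W sinα = 15.5
Σc'Δl = 88.8 kN/m; ΣN' = 756.5 kN/m; ΣW sinα = 310.5 kN/m
Resisting = 88.8 + 756.5·tan23.1° = 88.8 + 322.7 = 411.4 kN/m
FS = 411.4 / 310.5 = 1.325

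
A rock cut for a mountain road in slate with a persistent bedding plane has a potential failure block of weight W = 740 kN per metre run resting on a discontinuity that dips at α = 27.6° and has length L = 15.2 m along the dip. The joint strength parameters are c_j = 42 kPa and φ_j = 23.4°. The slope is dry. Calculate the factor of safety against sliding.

FS = 2.69

Resolving the block weight along and normal to the plane and applying the Mohr–Coulomb strength on the joint:
N' = W cosα = 740·cos27.6° = 655.8 kN/m
Driving force T = W sinα = 740·sin27.6° = 342.8 kN/m
Resisting force R = c_j·L + N'·tanφ_j = 42·15.2 + 655.8·tan23.4° = 638.4 + 283.8 = 922.2 kN/m
FS = R / T = 922.2 / 342.8 = 2.690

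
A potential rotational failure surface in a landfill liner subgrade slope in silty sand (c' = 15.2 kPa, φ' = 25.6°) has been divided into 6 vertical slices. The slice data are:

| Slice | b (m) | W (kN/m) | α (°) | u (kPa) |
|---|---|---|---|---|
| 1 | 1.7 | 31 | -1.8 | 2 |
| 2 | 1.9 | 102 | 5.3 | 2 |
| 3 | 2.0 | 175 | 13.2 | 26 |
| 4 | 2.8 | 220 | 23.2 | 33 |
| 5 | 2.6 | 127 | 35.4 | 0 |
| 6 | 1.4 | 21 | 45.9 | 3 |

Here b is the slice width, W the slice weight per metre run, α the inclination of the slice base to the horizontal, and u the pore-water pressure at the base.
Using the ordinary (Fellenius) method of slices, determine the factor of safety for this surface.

Ordinary method of slices: FS = Σ[c'·Δl_i + (W_i cosα_i − u_i·Δl_i)·tanφ'] / Σ W_i sinα_i, with Δl_i = b_i / cosα_i.
Slice 1: Δl = 1.7/cos(-1.8°) = 1.701 m; N'_1 = 31·cos(-1.8°) − 2·1.701 = 27.6; c'Δl = 25.85; W sinα = -1.0
Slice 2: Δl = 1.9/cos5.3° = 1.908 m; N'_2 = 102·cos5.3° − 2·1.908 = 97.7; c'Δl = 29.00; W sinα = 9.4
Slice 3: Δl = 2.0/cos13.2° = 2.054 m; N'_3 = 175·cos13.2° − 26·2.054 = 117.0; c'Δl = 31.22; W sinα = 40.0
Slice 4: Δl = 2.8/cos23.2° = 3.046 m; N'_4 = 220·cos23.2° − 33·3.046 = 101.7; c'Δl = 46.30; W sinα = 86.7
Slice 5: Δl = 2.6/cos35.4° = 3.190 m; N'_5 = 127·cos35.4° − 0·3.190 = 103.5; c'Δl = 48.48; W sinα = 73.6
Slice 6: Δl = 1.4/cos45.9° = 2.012 m; N'_6 = 21·cos45.9° − 3·2.012 = 8.6; c'Δl = 30.58; W sinα = 15.1
Σc'Δl = 211.4 kN/m; ΣN' = 456.1 kN/m; ΣW sinα = 223.7 kN/m
Resisting = 211.4 + 456.1·tan25.6° = 211.4 + 218.5 = 430.0 kN/m
FS = 430.0 / 223.7 = 1.922

FS = 1.92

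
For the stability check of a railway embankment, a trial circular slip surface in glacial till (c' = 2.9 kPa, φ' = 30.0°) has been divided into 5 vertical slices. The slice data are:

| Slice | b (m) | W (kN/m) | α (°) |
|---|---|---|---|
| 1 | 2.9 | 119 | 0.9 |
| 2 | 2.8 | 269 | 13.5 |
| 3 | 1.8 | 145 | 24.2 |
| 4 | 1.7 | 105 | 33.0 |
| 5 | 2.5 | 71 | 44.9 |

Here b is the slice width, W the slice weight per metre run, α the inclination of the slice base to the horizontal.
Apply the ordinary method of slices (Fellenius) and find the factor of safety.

Ordinary method of slices: FS = Σ[c'·Δl_i + (W_i cosα_i)·tanφ'] / Σ W_i sinα_i, with Δl_i = b_i / cosα_i.
Slice 1: Δl = 2.9/cos0.9° = 2.900 m; N'_1 = 119·cos0.9° = 119.0; c'Δl = 8.41; W sinα = 1.9
Slice 2: Δl = 2.8/cos13.5° = 2.880 m; N'_2 = 269·cos13.5° = 261.6; c'Δl = 8.35; W sinα = 62.8
Slice 3: Δl = 1.8/cos24.2° = 1.973 m; N'_3 = 145·cos24.2° = 132.3; c'Δl = 5.72; W sinα = 59.4
Slice 4: Δl = 1.7/cos33.0° = 2.027 m; N'_4 = 105·cos33.0° = 88.1; c'Δl = 5.88; W sinα = 57.2
Slice 5: Δl = 2.5/cos44.9° = 3.529 m; N'_5 = 71·cos44.9° = 50.3; c'Δl = 10.24; W sinα = 50.1
Σc'Δl = 38.6 kN/m; ΣN' = 651.2 kN/m; ΣW sinα = 231.4 kN/m
Resisting = 38.6 + 651.2·tan30.0° = 38.6 + 375.9 = 414.5 kN/m
FS = 414.5 / 231.4 = 1.791

FS = 1.79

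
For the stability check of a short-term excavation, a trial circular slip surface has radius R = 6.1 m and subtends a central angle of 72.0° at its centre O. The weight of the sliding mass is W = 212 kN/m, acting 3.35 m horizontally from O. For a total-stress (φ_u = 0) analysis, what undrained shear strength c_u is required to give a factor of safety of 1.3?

c_u = 19.7 kPa

FS = c_u·L_a·R / (W·d), so c_u = FS·W·d / (L_a·R).
Arc length L_a = R·θ = 6.1·(72.0°·π/180) = 6.1·1.2566 = 7.67 m
c_u = 1.3·212·3.35 / (7.67·6.1) = 923.3 / 46.76 = 19.74 kPa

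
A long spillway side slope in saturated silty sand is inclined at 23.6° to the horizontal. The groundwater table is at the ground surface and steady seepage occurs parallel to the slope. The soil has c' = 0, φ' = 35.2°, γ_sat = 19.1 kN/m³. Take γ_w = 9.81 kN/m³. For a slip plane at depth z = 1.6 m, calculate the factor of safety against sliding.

FS = 0.79

With seepage parallel to the slope and the water table at the surface, the effective normal stress on the slip plane uses the buoyant unit weight γ' = γ_sat − γ_w while the driving shear stress uses γ_sat:
FS = [c' + γ' z cos²β tanφ'] / [γ_sat z sinβ cosβ]
(For c' = 0 this reduces to FS = (γ'/γ_sat)·tanφ'/tanβ.)
γ' = 19.1 − 9.81 = 9.29 kN/m³
Numerator = 0.0 + 9.29·1.6·cos²23.6°·tan35.2° = 0.0 + 9.29·1.6·0.8397·0.7054 = 8.805 kPa
Denominator = 19.1·1.6·sin23.6°·cos23.6° = 19.1·1.6·0.4003·0.9164 = 11.211 kPa
FS = 8.805 / 11.211 = 0.785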